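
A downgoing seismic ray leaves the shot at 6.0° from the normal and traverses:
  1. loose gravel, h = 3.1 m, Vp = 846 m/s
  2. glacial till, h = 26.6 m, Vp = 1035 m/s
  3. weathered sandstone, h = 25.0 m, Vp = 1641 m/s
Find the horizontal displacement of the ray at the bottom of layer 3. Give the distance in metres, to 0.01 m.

8.93 m

Apply Snell's law at each interface; in layer i the horizontal offset is hᵢ·tan θᵢ.
Layer 1: θ = 6.00°; offset = 3.1·tan 6.00° = 0.3258 m.
Layer 2: sin θ = 1035·sin 6.0°/846 = 0.1279, θ = 7.35°; offset = 26.6·tan 7.35° = 3.4298 m.
Layer 3: sin θ = 1641·sin 6.0°/846 = 0.2028, θ = 11.70°; offset = 25.0·tan 11.70° = 5.1764 m.
Summing the layer offsets gives 8.9320 m.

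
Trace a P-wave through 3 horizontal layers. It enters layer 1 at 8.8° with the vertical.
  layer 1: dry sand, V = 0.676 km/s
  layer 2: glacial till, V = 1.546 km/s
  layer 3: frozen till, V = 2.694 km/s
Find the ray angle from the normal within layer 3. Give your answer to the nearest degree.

Snell's law across each interface conserves sin θ / V, so sin θ_3 = V_3·sin θ₁/V₁.
sin θ_3 = 2.694 × sin 8.8° / 0.676 = 0.6097.
θ_3 = arcsin 0.6097 = 37.57°.

38°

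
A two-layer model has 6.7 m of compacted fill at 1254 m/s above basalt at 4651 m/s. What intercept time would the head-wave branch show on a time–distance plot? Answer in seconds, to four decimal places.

0.0103 s

θ_c = arcsin(V₁/V₂) = arcsin(1254/4651) = 15.64°; cos θ_c = 0.9630.
tᵢ = 2h·cos θ_c / V₁ = 2·6.7·0.9630 / 1254 = 0.01029 s.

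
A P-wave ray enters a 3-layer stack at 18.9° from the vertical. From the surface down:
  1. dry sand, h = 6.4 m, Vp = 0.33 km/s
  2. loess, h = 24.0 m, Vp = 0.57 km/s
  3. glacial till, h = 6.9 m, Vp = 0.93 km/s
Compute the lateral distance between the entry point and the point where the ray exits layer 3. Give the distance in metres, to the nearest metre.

p = sin θ₁/V₁ = sin 18.9°/0.33 = 9.8157e-01 s/km is conserved through the stack.
Layer 1: θ = 18.90°; offset = 6.4·tan 18.90° = 2.191 m.
Layer 2: sin θ = p·0.57 = 0.5595 → θ = 34.02°; offset = 24.0·tan 34.02° = 16.201 m.
Layer 3: sin θ = p·0.93 = 0.9129 → θ = 65.90°; offset = 6.9·tan 65.90° = 15.428 m.
Summing the layer offsets gives 33.820 m.

34 m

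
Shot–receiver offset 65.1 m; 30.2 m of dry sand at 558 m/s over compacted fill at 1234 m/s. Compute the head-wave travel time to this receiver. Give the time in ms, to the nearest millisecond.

149 ms

t = x/V₂ + 2h·√(V₂²−V₁²)/(V₁V₂).
√(V₂²−V₁²) = √(1234²−558²) = 1100.6 m/s; delay term = 2·30.2·1100.6/(558·1234) = 0.09655 s.
t = 65.1/1234 + 0.09655 = 0.14930 s.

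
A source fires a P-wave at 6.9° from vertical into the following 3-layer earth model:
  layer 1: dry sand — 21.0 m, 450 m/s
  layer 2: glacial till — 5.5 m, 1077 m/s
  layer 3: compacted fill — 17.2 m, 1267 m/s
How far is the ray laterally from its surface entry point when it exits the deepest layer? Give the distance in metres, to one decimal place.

10.4 m

Apply Snell's law at each interface; in layer i the horizontal offset is hᵢ·tan θᵢ.
Layer 1: θ = 6.90°; offset = 21.0·tan 6.90° = 2.541 m.
Layer 2: sin θ = 1077·sin 6.9°/450 = 0.2875, θ = 16.71°; offset = 5.5·tan 16.71° = 1.651 m.
Layer 3: sin θ = 1267·sin 6.9°/450 = 0.3383, θ = 19.77°; offset = 17.2·tan 19.77° = 6.182 m.
Σ offsets = 10.375 m.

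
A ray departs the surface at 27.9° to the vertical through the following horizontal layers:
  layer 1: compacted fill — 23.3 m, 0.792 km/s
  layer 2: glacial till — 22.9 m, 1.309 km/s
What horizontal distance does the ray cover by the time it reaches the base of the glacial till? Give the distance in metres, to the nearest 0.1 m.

40.3 m

Ray parameter p = sin 27.9° / 0.792 km/s = 5.9082e-01 s/km.
Layer 1: θ = 27.90°; offset = 23.3·tan 27.90° = 12.337 m.
Layer 2: sin θ = p·1.309 = 0.7734 → θ = 50.66°; offset = 22.9·tan 50.66° = 27.937 m.
Total horizontal offset = 40.274 m.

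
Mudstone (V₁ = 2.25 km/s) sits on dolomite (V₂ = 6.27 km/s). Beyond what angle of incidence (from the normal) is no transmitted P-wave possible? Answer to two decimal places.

At critical incidence the refracted ray runs along the interface (θ₂ = 90°), so sin θ_c = V₁/V₂.
θ_c = arcsin(2.25/6.27) = arcsin 0.3589 = 21.03°.

21.03°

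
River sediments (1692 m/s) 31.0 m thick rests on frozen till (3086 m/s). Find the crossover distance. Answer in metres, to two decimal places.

114.78 m

x_cross = 2h·√((V₂+V₁)/(V₂−V₁)).
(V₂+V₁)/(V₂−V₁) = (3086+1692)/(3086−1692) = 3.4275; √ = 1.8514.
x_cross = 2·31.0·1.8514 = 114.78 m.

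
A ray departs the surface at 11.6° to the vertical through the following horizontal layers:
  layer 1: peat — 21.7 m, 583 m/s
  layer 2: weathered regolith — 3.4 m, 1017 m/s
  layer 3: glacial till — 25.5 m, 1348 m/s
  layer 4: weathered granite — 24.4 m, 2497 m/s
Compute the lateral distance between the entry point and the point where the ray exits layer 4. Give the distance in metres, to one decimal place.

60.5 m

Apply Snell's law at each interface; in layer i the horizontal offset is hᵢ·tan θᵢ.
Layer 1: θ = 11.60°; offset = 21.7·tan 11.60° = 4.454 m.
Layer 2: sin θ = 1017·sin 11.6°/583 = 0.3508, θ = 20.53°; offset = 3.4·tan 20.53° = 1.274 m.
Layer 3: sin θ = 1348·sin 11.6°/583 = 0.4649, θ = 27.71°; offset = 25.5·tan 27.71° = 13.391 m.
Layer 4: sin θ = 2497·sin 11.6°/583 = 0.8612, θ = 59.45°; offset = 24.4·tan 59.45° = 41.347 m.
Summing the layer offsets gives 60.466 m.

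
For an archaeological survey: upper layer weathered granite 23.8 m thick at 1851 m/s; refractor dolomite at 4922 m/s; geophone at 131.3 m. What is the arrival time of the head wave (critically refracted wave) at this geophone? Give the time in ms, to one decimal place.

t = x/V₂ + 2h·√(V₂²−V₁²)/(V₁V₂).
√(V₂²−V₁²) = √(4922²−1851²) = 4560.7 m/s; delay term = 2·23.8·4560.7/(1851·4922) = 0.02383 s.
t = 131.3/4922 + 0.02383 = 0.05050 s.

50.5 ms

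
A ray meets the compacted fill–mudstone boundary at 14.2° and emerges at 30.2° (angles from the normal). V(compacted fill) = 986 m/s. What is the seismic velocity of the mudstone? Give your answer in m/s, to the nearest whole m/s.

2022 m/s

Snell's law: sin 14.2°/V₁ = sin 30.2°/V₂.
V₂ = V₁·sin 30.2°/sin 14.2° = 986 × 2.0506 = 2021.86 m/s.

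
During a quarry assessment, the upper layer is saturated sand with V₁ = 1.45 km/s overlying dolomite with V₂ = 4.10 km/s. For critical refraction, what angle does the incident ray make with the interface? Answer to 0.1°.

69.3°

At critical incidence the refracted ray runs along the interface (θ₂ = 90°), so sin θ_c = V₁/V₂.
θ_c = arcsin(1.45/4.10) = arcsin 0.3537 = 20.71°.
Measured from the interface: 90° − 20.71° = 69.29°.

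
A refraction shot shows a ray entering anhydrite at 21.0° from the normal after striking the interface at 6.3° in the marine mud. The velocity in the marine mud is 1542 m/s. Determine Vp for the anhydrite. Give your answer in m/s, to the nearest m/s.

sin 6.3° = 0.1097; sin 21.0° = 0.3584.
V₂ = V₁·(sin θ₂/sin θ₁) = 1542·(0.3584/0.1097) = 5035.83 m/s.

5036 m/s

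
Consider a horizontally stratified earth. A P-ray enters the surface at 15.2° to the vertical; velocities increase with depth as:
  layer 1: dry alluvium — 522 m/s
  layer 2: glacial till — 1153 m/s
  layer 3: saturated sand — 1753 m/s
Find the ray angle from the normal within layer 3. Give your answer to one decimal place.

61.7°

Ray parameter p = sin 15.2° / 522 = 5.0228e-04 s/m.
sin θ_3 = p·V_3 = 5.0228e-04 × 1753 = 0.8805.
θ_3 = 61.70° from the vertical.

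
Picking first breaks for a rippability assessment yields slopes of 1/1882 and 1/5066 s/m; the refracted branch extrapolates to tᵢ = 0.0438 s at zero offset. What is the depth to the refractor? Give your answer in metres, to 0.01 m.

θ_c = arcsin(1882/5066) = 21.81°; cos θ_c = 0.9284.
tᵢ = 2h cos θ_c/V₁ ⇒ h = tᵢ·V₁/(2 cos θ_c) = 0.0438·1882/(2·0.9284) = 44.39 m.

44.39 m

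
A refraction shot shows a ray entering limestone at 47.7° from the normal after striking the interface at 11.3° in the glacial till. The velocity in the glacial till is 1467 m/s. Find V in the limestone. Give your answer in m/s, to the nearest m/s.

5537 m/s

sin 11.3° = 0.1959; sin 47.7° = 0.7396.
V₂ = V₁·(sin θ₂/sin θ₁) = 1467·(0.7396/0.1959) = 5537.43 m/s.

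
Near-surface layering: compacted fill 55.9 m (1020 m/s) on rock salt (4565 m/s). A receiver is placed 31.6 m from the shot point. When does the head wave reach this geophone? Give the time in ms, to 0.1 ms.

113.8 ms

θ_c = arcsin(V₁/V₂) = arcsin(1020/4565) = 12.91°, cos θ_c = 0.9747.
Intercept time tᵢ = 2h cos θ_c / V₁ = 2·55.9·0.9747/1020 = 0.10684 s.
t = x/V₂ + tᵢ = 31.6/4565 + 0.10684 = 0.11376 s.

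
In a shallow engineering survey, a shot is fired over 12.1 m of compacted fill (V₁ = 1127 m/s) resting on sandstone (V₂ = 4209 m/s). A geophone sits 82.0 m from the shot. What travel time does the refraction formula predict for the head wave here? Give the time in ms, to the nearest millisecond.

40 ms

θ_c = arcsin(V₁/V₂) = arcsin(1127/4209) = 15.53°, cos θ_c = 0.9635.
Intercept time tᵢ = 2h cos θ_c / V₁ = 2·12.1·0.9635/1127 = 0.02069 s.
t = x/V₂ + tᵢ = 82.0/4209 + 0.02069 = 0.04017 s.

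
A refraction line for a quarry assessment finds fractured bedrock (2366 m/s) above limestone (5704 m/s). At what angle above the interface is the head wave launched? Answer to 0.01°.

65.49°

At critical incidence the refracted ray runs along the interface (θ₂ = 90°), so sin θ_c = V₁/V₂.
θ_c = arcsin(2366/5704) = arcsin 0.4148 = 24.51°.
Measured from the interface: 90° − 24.51° = 65.49°.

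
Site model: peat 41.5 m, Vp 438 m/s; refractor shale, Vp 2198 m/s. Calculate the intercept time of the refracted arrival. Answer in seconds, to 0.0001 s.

0.1857 s

θ_c = arcsin(V₁/V₂) = arcsin(438/2198) = 11.49°; cos θ_c = 0.9799.
tᵢ = 2h·cos θ_c / V₁ = 2·41.5·0.9799 / 438 = 0.18570 s.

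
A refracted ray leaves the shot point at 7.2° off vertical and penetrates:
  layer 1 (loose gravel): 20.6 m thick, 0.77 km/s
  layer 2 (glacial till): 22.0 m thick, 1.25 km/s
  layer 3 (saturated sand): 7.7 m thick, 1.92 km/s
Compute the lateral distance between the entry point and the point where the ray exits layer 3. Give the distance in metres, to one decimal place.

Apply Snell's law at each interface; in layer i the horizontal offset is hᵢ·tan θᵢ.
Layer 1: θ = 7.20°; offset = 20.6·tan 7.20° = 2.602 m.
Layer 2: sin θ = 1.25·sin 7.2°/0.77 = 0.2035, θ = 11.74°; offset = 22.0·tan 11.74° = 4.572 m.
Layer 3: sin θ = 1.92·sin 7.2°/0.77 = 0.3125, θ = 18.21°; offset = 7.7·tan 18.21° = 2.533 m.
Total horizontal offset = 9.707 m.

9.7 m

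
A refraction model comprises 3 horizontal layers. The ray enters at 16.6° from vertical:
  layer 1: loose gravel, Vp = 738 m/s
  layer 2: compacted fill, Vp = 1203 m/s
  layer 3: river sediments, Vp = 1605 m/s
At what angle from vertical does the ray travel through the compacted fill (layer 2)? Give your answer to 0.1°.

Snell's law across each interface conserves sin θ / V, so sin θ_2 = V_2·sin θ₁/V₁.
sin θ_2 = 1203 × sin 16.6° / 738 = 0.4657.
θ_2 = 27.76° from the vertical.

27.8°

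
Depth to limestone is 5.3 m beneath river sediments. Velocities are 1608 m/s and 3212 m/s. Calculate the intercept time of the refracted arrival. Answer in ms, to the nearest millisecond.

6 ms

θ_c = arcsin(V₁/V₂) = arcsin(1608/3212) = 30.04°; cos θ_c = 0.8657.
tᵢ = 2h·cos θ_c / V₁ = 2·5.3·0.8657 / 1608 = 0.00571 s.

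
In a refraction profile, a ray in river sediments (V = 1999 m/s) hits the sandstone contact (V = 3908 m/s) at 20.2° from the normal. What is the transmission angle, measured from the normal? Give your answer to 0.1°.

42.5°

Snell's law: sin θ₂ = (V₂/V₁)·sin θ₁ = (3908/1999)·sin 20.2° = 0.6751.
θ₂ = sin⁻¹(0.6751) = 42.46° (from vertical).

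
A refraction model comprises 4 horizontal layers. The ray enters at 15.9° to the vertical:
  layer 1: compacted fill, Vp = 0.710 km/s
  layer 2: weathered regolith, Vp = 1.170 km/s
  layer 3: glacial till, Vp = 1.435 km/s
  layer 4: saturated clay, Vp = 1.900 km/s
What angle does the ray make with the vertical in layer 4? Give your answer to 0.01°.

Ray parameter p = sin 15.9° / 0.710 = 3.8586e-01 s/km.
sin θ_4 = p·V_4 = 3.8586e-01 × 1.900 = 0.7331.
θ_4 = arcsin 0.7331 = 47.15°.

47.15°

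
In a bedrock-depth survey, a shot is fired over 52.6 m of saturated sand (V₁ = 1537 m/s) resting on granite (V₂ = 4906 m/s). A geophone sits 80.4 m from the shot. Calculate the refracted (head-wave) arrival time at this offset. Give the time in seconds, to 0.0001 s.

0.0814 s

t = x/V₂ + 2h·√(V₂²−V₁²)/(V₁V₂).
√(V₂²−V₁²) = √(4906²−1537²) = 4659.0 m/s; delay term = 2·52.6·4659.0/(1537·4906) = 0.06500 s.
t = 80.4/4906 + 0.06500 = 0.08139 s.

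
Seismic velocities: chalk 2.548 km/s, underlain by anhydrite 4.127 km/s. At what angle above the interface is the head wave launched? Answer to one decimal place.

51.9°

At critical incidence the refracted ray runs along the interface (θ₂ = 90°), so sin θ_c = V₁/V₂.
θ_c = arcsin(2.548/4.127) = arcsin 0.6174 = 38.13°.
Measured from the interface: 90° − 38.13° = 51.87°.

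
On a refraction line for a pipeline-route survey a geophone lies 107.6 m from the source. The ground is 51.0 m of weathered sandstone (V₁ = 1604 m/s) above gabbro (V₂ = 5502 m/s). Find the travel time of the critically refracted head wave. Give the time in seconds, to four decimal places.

0.0804 s

θ_c = arcsin(V₁/V₂) = arcsin(1604/5502) = 16.95°, cos θ_c = 0.9566.
Intercept time tᵢ = 2h cos θ_c / V₁ = 2·51.0·0.9566/1604 = 0.06083 s.
t = x/V₂ + tᵢ = 107.6/5502 + 0.06083 = 0.08039 s.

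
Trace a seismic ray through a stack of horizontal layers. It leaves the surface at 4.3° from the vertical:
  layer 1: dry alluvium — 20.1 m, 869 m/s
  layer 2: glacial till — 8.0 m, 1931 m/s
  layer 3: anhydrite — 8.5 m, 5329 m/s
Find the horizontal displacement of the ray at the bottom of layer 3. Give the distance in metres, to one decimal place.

Ray parameter p = sin 4.3° / 869 m/s = 8.6282e-05 s/m.
Layer 1: θ = 4.30°; offset = 20.1·tan 4.30° = 1.511 m.
Layer 2: sin θ = p·1931 = 0.1666 → θ = 9.59°; offset = 8.0·tan 9.59° = 1.352 m.
Layer 3: sin θ = p·5329 = 0.4598 → θ = 27.37°; offset = 8.5·tan 27.37° = 4.401 m.
Summing the layer offsets gives 7.264 m.

7.3 m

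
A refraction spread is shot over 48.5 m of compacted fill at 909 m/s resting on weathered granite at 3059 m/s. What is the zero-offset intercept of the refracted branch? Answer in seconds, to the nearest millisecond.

0.102 s

θ_c = arcsin(V₁/V₂) = arcsin(909/3059) = 17.29°; cos θ_c = 0.9548.
tᵢ = 2h·cos θ_c / V₁ = 2·48.5·0.9548 / 909 = 0.10189 s.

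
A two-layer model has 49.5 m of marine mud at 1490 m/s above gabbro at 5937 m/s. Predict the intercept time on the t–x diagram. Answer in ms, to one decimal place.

θ_c = arcsin(V₁/V₂) = arcsin(1490/5937) = 14.53°; cos θ_c = 0.9680.
tᵢ = 2h·cos θ_c / V₁ = 2·49.5·0.9680 / 1490 = 0.06432 s.

64.3 ms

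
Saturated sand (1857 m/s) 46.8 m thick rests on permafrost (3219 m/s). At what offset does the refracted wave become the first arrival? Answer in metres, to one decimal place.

180.7 m

x_cross = 2h·√((V₂+V₁)/(V₂−V₁)).
(V₂+V₁)/(V₂−V₁) = (3219+1857)/(3219−1857) = 3.7269; √ = 1.9305.
x_cross = 2·46.8·1.9305 = 180.70 m.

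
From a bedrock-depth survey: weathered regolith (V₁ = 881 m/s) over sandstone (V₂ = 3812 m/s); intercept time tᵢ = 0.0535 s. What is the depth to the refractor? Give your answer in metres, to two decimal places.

24.22 m

θ_c = arcsin(881/3812) = 13.36°; cos θ_c = 0.9729.
tᵢ = 2h cos θ_c/V₁ ⇒ h = tᵢ·V₁/(2 cos θ_c) = 0.0535·881/(2·0.9729) = 24.22 m.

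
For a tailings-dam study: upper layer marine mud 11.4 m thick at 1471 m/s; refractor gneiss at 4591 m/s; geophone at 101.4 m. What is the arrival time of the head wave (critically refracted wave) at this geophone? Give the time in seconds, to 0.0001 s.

θ_c = arcsin(V₁/V₂) = arcsin(1471/4591) = 18.69°, cos θ_c = 0.9473.
Intercept time tᵢ = 2h cos θ_c / V₁ = 2·11.4·0.9473/1471 = 0.01468 s.
t = x/V₂ + tᵢ = 101.4/4591 + 0.01468 = 0.03677 s.

0.0368 s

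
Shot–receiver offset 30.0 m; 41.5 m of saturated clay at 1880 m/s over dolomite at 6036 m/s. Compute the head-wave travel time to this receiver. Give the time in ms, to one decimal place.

t = x/V₂ + 2h·√(V₂²−V₁²)/(V₁V₂).
√(V₂²−V₁²) = √(6036²−1880²) = 5735.8 m/s; delay term = 2·41.5·5735.8/(1880·6036) = 0.04195 s.
t = 30.0/6036 + 0.04195 = 0.04692 s.

46.9 ms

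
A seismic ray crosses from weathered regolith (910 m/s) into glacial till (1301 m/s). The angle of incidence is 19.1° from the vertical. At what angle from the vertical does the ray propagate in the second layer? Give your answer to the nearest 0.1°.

Snell's law: sin θ₂ = (V₂/V₁)·sin θ₁ = (1301/910)·sin 19.1° = 0.4678.
θ₂ = sin⁻¹(0.4678) = 27.89° (from vertical).

27.9°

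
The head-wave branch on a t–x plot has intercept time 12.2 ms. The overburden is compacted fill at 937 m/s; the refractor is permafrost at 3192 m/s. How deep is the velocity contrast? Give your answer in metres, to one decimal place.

6.0 m

h = tᵢ·V₁·V₂ / (2·√(V₂²−V₁²)).
√(V₂²−V₁²) = √(3192² − 937²) = 3051.4 m/s.
h = 0.0122 s × 937 × 3192 / (2 × 3051.4) = 5.98 m.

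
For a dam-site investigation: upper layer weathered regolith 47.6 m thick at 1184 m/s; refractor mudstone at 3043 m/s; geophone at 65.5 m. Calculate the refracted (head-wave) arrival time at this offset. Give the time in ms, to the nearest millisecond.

θ_c = arcsin(V₁/V₂) = arcsin(1184/3043) = 22.90°, cos θ_c = 0.9212.
Intercept time tᵢ = 2h cos θ_c / V₁ = 2·47.6·0.9212/1184 = 0.07407 s.
t = x/V₂ + tᵢ = 65.5/3043 + 0.07407 = 0.09559 s.

96 ms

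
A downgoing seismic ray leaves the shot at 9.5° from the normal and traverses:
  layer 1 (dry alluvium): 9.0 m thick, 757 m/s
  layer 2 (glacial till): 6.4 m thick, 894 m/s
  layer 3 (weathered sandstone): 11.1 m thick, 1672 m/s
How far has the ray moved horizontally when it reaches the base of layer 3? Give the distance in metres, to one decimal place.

7.1 m

Apply Snell's law at each interface; in layer i the horizontal offset is hᵢ·tan θᵢ.
Layer 1: θ = 9.50°; offset = 9.0·tan 9.50° = 1.506 m.
Layer 2: sin θ = 894·sin 9.5°/757 = 0.1949, θ = 11.24°; offset = 6.4·tan 11.24° = 1.272 m.
Layer 3: sin θ = 1672·sin 9.5°/757 = 0.3645, θ = 21.38°; offset = 11.1·tan 21.38° = 4.345 m.
Σ offsets = 7.123 m.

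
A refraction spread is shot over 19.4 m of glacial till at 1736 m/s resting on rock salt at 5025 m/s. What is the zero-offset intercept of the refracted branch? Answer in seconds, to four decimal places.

0.0210 s

θ_c = arcsin(V₁/V₂) = arcsin(1736/5025) = 20.21°; cos θ_c = 0.9384.
tᵢ = 2h·cos θ_c / V₁ = 2·19.4·0.9384 / 1736 = 0.02097 s.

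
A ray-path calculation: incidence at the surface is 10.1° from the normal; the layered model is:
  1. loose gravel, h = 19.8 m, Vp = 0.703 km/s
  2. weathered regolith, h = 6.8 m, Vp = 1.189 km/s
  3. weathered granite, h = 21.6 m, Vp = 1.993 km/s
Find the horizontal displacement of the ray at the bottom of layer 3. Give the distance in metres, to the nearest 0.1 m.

p = sin θ₁/V₁ = sin 10.1°/0.703 = 2.4945e-01 s/km is conserved through the stack.
Layer 1: θ = 10.10°; offset = 19.8·tan 10.10° = 3.527 m.
Layer 2: sin θ = p·1.189 = 0.2966 → θ = 17.25°; offset = 6.8·tan 17.25° = 2.112 m.
Layer 3: sin θ = p·1.993 = 0.4972 → θ = 29.81°; offset = 21.6·tan 29.81° = 12.377 m.
Summing the layer offsets gives 18.016 m.

18.0 m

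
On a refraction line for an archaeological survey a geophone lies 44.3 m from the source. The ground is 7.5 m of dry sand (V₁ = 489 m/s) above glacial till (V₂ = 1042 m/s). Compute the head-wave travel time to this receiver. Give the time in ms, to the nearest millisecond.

θ_c = arcsin(V₁/V₂) = arcsin(489/1042) = 27.99°, cos θ_c = 0.8830.
Intercept time tᵢ = 2h cos θ_c / V₁ = 2·7.5·0.8830/489 = 0.02709 s.
t = x/V₂ + tᵢ = 44.3/1042 + 0.02709 = 0.06960 s.

70 ms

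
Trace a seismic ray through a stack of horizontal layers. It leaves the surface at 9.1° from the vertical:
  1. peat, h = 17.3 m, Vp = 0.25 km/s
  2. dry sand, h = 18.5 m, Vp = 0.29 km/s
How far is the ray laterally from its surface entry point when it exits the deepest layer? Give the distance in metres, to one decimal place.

6.2 m

Apply Snell's law at each interface; in layer i the horizontal offset is hᵢ·tan θᵢ.
Layer 1: θ = 9.10°; offset = 17.3·tan 9.10° = 2.771 m.
Layer 2: sin θ = 0.29·sin 9.1°/0.25 = 0.1835, θ = 10.57°; offset = 18.5·tan 10.57° = 3.453 m.
Summing the layer offsets gives 6.224 m.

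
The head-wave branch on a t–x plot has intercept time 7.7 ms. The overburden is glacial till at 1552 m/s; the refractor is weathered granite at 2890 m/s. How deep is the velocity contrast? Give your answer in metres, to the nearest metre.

θ_c = arcsin(1552/2890) = 32.48°; cos θ_c = 0.8436.
tᵢ = 2h cos θ_c/V₁ ⇒ h = tᵢ·V₁/(2 cos θ_c) = 0.0077·1552/(2·0.8436) = 7.08 m.

7 m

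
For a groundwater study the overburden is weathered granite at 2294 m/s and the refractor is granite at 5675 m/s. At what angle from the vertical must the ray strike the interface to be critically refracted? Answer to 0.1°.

23.8°

At critical incidence the refracted ray runs along the interface (θ₂ = 90°), so sin θ_c = V₁/V₂.
θ_c = arcsin(2294/5675) = arcsin 0.4042 = 23.84°.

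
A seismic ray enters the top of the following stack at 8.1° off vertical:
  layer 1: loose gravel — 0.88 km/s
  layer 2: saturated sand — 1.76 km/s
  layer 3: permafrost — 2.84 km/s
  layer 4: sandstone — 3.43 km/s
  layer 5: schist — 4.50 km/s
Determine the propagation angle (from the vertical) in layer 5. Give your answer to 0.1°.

46.1°

Snell's law across each interface conserves sin θ / V, so sin θ_5 = V_5·sin θ₁/V₁.
sin θ_5 = 4.50 × sin 8.1° / 0.88 = 0.7205.
θ_5 = 46.10° from the vertical.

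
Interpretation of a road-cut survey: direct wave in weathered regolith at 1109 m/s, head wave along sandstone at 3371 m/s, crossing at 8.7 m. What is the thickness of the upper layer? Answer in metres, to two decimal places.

h = (x_cross/2)·√((V₂−V₁)/(V₂+V₁)).
(V₂−V₁)/(V₂+V₁) = (3371−1109)/(3371+1109) = 0.5049; √ = 0.7106.
h = (8.7/2)·0.7106 = 3.09 m.

3.09 m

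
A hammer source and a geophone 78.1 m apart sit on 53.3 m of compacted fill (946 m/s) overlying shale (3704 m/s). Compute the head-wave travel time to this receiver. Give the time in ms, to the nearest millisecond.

130 ms

θ_c = arcsin(V₁/V₂) = arcsin(946/3704) = 14.80°, cos θ_c = 0.9668.
Intercept time tᵢ = 2h cos θ_c / V₁ = 2·53.3·0.9668/946 = 0.10895 s.
t = x/V₂ + tᵢ = 78.1/3704 + 0.10895 = 0.13003 s.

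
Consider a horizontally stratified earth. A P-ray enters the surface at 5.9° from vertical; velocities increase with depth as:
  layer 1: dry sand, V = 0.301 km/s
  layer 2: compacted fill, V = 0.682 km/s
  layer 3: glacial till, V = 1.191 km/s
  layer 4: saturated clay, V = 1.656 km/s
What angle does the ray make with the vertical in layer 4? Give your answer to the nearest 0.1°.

Ray parameter p = sin 5.9° / 0.301 = 3.4150e-01 s/km.
sin θ_4 = p·V_4 = 3.4150e-01 × 1.656 = 0.5655.
θ_4 = 34.44° from the vertical.

34.4°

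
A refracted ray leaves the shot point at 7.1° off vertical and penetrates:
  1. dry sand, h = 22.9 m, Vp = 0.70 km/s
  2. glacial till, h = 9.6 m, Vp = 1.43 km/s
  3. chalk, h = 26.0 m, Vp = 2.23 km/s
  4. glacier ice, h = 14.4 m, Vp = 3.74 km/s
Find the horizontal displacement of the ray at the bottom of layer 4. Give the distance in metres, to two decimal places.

Ray parameter p = sin 7.1° / 0.70 km/s = 1.7657e-01 s/km.
Layer 1: θ = 7.10°; offset = 22.9·tan 7.10° = 2.8523 m.
Layer 2: sin θ = p·1.43 = 0.2525 → θ = 14.63°; offset = 9.6·tan 14.63° = 2.5052 m.
Layer 3: sin θ = p·2.23 = 0.3938 → θ = 23.19°; offset = 26.0·tan 23.19° = 11.1375 m.
Layer 4: sin θ = p·3.74 = 0.6604 → θ = 41.33°; offset = 14.4·tan 41.33° = 12.6637 m.
Σ offsets = 29.1588 m.

29.16 m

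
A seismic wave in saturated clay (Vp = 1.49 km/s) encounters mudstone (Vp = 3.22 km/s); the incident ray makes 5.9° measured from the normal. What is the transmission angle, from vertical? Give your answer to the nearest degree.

13°

Snell's law: sin θ₂ = (V₂/V₁)·sin θ₁ = (3.22/1.49)·sin 5.9° = 0.2221.
θ₂ = sin⁻¹(0.2221) = 12.83° (from vertical).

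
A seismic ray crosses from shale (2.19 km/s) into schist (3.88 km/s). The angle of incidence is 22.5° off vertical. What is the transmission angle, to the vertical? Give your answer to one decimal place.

42.7°

sin θ₁/V₁ = sin θ₂/V₂ ⇒ sin θ₂ = 3.88·sin 22.5°/2.19 = 3.88·0.3827/2.19 = 0.6780.
θ₂ = arcsin 0.6780 = 42.69° from the normal.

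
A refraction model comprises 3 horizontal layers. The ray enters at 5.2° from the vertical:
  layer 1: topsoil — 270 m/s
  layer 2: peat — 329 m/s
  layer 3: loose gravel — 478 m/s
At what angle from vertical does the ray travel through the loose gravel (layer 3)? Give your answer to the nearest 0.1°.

Ray parameter p = sin 5.2° / 270 = 3.3568e-04 s/m.
sin θ_3 = p·V_3 = 3.3568e-04 × 478 = 0.1605.
θ_3 = 9.23° from the vertical.

9.2°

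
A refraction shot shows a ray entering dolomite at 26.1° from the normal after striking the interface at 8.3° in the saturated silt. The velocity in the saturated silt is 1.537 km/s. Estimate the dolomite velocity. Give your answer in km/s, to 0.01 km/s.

Snell's law: sin 8.3°/V₁ = sin 26.1°/V₂.
V₂ = V₁·sin 26.1°/sin 8.3° = 1.537 × 3.0476 = 4.68 km/s.

4.68 km/s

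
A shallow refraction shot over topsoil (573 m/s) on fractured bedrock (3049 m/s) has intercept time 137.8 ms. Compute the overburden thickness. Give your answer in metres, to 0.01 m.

40.20 m

h = tᵢ·V₁·V₂ / (2·√(V₂²−V₁²)).
√(V₂²−V₁²) = √(3049² − 573²) = 2994.7 m/s.
h = 0.1378 s × 573 × 3049 / (2 × 2994.7) = 40.20 m.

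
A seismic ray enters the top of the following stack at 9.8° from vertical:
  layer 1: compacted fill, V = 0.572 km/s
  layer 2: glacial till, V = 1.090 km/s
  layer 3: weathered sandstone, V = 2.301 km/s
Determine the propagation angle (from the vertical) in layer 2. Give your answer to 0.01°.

Snell's law across each interface conserves sin θ / V, so sin θ_2 = V_2·sin θ₁/V₁.
sin θ_2 = 1.090 × sin 9.8° / 0.572 = 0.3244.
θ_2 = arcsin 0.3244 = 18.93°.

18.93°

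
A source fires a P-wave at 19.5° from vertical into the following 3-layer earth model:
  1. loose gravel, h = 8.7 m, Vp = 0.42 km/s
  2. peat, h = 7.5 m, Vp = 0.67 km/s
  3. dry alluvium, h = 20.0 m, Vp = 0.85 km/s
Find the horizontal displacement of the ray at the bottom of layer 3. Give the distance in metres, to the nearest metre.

26 m

p = sin θ₁/V₁ = sin 19.5°/0.42 = 7.9478e-01 s/km is conserved through the stack.
Layer 1: θ = 19.50°; offset = 8.7·tan 19.50° = 3.081 m.
Layer 2: sin θ = p·0.67 = 0.5325 → θ = 32.17°; offset = 7.5·tan 32.17° = 4.718 m.
Layer 3: sin θ = p·0.85 = 0.6756 → θ = 42.50°; offset = 20.0·tan 42.50° = 18.325 m.
Summing the layer offsets gives 26.124 m.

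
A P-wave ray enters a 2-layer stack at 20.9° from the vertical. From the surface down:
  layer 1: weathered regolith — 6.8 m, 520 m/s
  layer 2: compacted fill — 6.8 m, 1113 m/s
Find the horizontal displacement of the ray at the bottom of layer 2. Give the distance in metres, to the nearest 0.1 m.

10.6 m

Apply Snell's law at each interface; in layer i the horizontal offset is hᵢ·tan θᵢ.
Layer 1: θ = 20.90°; offset = 6.8·tan 20.90° = 2.597 m.
Layer 2: sin θ = 1113·sin 20.9°/520 = 0.7636, θ = 49.78°; offset = 6.8·tan 49.78° = 8.041 m.
Σ offsets = 10.637 m.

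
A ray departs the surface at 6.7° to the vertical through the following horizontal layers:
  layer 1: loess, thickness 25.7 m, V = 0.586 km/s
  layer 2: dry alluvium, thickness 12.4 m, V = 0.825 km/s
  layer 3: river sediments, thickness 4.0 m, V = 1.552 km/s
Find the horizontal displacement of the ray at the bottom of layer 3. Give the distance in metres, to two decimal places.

Apply Snell's law at each interface; in layer i the horizontal offset is hᵢ·tan θᵢ.
Layer 1: θ = 6.70°; offset = 25.7·tan 6.70° = 3.0191 m.
Layer 2: sin θ = 0.825·sin 6.7°/0.586 = 0.1643, θ = 9.45°; offset = 12.4·tan 9.45° = 2.0648 m.
Layer 3: sin θ = 1.552·sin 6.7°/0.586 = 0.3090, θ = 18.00°; offset = 4.0·tan 18.00° = 1.2996 m.
Σ offsets = 6.3835 m.

6.38 m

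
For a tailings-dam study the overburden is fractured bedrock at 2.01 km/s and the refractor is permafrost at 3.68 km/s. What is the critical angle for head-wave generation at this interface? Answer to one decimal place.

Critical incidence: sin θ_c = V₁/V₂ = 2.01/3.68 = 0.5462.
θ_c = arcsin 0.5462 = 33.11°.

33.1°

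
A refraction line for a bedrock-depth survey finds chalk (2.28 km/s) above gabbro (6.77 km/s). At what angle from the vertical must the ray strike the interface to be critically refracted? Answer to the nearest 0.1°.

19.7°

Critical incidence: sin θ_c = V₁/V₂ = 2.28/6.77 = 0.3368.
θ_c = arcsin 0.3368 = 19.68°.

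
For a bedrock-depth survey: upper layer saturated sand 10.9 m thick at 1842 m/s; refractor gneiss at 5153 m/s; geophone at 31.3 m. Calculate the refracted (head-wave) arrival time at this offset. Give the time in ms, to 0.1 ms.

17.1 ms

t = x/V₂ + 2h·√(V₂²−V₁²)/(V₁V₂).
√(V₂²−V₁²) = √(5153²−1842²) = 4812.5 m/s; delay term = 2·10.9·4812.5/(1842·5153) = 0.01105 s.
t = 31.3/5153 + 0.01105 = 0.01713 s.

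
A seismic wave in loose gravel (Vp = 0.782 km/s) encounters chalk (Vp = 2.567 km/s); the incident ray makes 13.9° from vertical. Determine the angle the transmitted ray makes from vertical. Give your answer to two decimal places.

sin θ₁/V₁ = sin θ₂/V₂ ⇒ sin θ₂ = 2.567·sin 13.9°/0.782 = 2.567·0.2402/0.782 = 0.7886.
θ₂ = arcsin 0.7886 = 52.05° from the normal.

52.05°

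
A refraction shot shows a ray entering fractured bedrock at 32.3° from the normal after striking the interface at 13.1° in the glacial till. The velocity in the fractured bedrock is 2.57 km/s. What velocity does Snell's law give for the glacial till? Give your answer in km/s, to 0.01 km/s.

1.09 km/s

sin 13.1° = 0.2267; sin 32.3° = 0.5344.
V₁ = V₂·(sin θ₁/sin θ₂) = 2.57·(0.2267/0.5344) = 1.09 km/s.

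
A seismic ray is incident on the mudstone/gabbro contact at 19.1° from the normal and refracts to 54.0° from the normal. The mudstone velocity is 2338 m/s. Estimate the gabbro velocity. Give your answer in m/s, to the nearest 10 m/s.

sin 19.1° = 0.3272; sin 54.0° = 0.8090.
V₂ = V₁·(sin θ₂/sin θ₁) = 2338·(0.8090/0.3272) = 5780.50 m/s.

5780 m/s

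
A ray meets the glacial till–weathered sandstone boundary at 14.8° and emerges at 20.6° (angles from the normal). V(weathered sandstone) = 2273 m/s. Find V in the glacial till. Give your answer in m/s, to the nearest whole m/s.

sin 14.8° = 0.2554; sin 20.6° = 0.3518.
V₁ = V₂·(sin θ₁/sin θ₂) = 2273·(0.2554/0.3518) = 1650.25 m/s.

1650 m/s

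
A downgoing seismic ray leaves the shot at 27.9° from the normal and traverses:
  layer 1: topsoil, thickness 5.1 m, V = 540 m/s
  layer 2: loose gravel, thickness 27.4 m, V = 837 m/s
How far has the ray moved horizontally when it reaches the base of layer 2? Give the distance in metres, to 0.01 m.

Apply Snell's law at each interface; in layer i the horizontal offset is hᵢ·tan θᵢ.
Layer 1: θ = 27.90°; offset = 5.1·tan 27.90° = 2.7003 m.
Layer 2: sin θ = 837·sin 27.9°/540 = 0.7253, θ = 46.49°; offset = 27.4·tan 46.49° = 28.8666 m.
Σ offsets = 31.5669 m.

31.57 m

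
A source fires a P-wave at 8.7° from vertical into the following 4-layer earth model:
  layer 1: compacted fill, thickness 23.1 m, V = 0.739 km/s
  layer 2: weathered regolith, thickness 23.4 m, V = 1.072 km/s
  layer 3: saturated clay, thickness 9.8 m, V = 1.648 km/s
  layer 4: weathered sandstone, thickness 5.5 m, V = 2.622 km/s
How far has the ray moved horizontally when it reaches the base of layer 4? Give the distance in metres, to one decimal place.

15.8 m

Ray parameter p = sin 8.7° / 0.739 km/s = 2.0468e-01 s/km.
Layer 1: θ = 8.70°; offset = 23.1·tan 8.70° = 3.535 m.
Layer 2: sin θ = p·1.072 = 0.2194 → θ = 12.67°; offset = 23.4·tan 12.67° = 5.263 m.
Layer 3: sin θ = p·1.648 = 0.3373 → θ = 19.71°; offset = 9.8·tan 19.71° = 3.512 m.
Layer 4: sin θ = p·2.622 = 0.5367 → θ = 32.46°; offset = 5.5·tan 32.46° = 3.498 m.
Total horizontal offset = 15.807 m.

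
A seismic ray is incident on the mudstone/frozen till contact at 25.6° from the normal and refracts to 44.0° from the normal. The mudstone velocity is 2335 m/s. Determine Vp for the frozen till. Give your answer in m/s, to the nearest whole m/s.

sin 25.6° = 0.4321; sin 44.0° = 0.6947.
V₂ = V₁·(sin θ₂/sin θ₁) = 2335·(0.6947/0.4321) = 3753.95 m/s.

3754 m/s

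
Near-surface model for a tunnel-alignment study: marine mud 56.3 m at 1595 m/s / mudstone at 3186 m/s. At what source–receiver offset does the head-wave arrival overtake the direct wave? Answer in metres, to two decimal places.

θ_c = arcsin(1595/3186) = 30.04°, so cos θ_c = 0.8657 and tᵢ = 2h cos θ_c/V₁ = 0.0611 s.
At crossover x/V₁ = x/V₂ + tᵢ ⇒ x = tᵢ/(1/V₁ − 1/V₂) = 0.06111/(6.2696e-04 − 3.1387e-04) = 195.19 m.

195.19 m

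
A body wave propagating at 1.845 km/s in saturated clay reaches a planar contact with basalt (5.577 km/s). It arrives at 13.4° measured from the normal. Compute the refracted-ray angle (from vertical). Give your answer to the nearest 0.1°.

44.5°

Snell's law: sin θ₂ = (V₂/V₁)·sin θ₁ = (5.577/1.845)·sin 13.4° = 0.7005.
θ₂ = arcsin 0.7005 = 44.47° from the normal.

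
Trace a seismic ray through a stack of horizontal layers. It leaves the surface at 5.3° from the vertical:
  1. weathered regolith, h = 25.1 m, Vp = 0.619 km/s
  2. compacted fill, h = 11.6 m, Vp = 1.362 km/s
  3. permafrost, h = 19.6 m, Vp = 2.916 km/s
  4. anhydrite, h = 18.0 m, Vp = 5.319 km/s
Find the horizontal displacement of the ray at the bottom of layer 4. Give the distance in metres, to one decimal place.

Apply Snell's law at each interface; in layer i the horizontal offset is hᵢ·tan θᵢ.
Layer 1: θ = 5.30°; offset = 25.1·tan 5.30° = 2.328 m.
Layer 2: sin θ = 1.362·sin 5.3°/0.619 = 0.2032, θ = 11.73°; offset = 11.6·tan 11.73° = 2.408 m.
Layer 3: sin θ = 2.916·sin 5.3°/0.619 = 0.4351, θ = 25.79°; offset = 19.6·tan 25.79° = 9.473 m.
Layer 4: sin θ = 5.319·sin 5.3°/0.619 = 0.7937, θ = 52.54°; offset = 18.0·tan 52.54° = 23.488 m.
Σ offsets = 37.697 m.

37.7 m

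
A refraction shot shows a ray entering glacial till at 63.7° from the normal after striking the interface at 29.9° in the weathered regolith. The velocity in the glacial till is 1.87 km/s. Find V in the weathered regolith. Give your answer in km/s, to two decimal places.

1.04 km/s

Snell's law: sin 29.9°/V₁ = sin 63.7°/V₂.
V₁ = V₂·sin 29.9°/sin 63.7° = 1.87 × 0.5560 = 1.04 km/s.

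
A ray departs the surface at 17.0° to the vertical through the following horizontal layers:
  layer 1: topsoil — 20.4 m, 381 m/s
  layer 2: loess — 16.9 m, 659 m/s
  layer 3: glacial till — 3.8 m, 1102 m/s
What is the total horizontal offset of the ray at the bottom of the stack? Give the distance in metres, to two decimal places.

22.16 m

Ray parameter p = sin 17.0° / 381 m/s = 7.6738e-04 s/m.
Layer 1: θ = 17.00°; offset = 20.4·tan 17.00° = 6.2369 m.
Layer 2: sin θ = p·659 = 0.5057 → θ = 30.38°; offset = 16.9·tan 30.38° = 9.9065 m.
Layer 3: sin θ = p·1102 = 0.8457 → θ = 57.74°; offset = 3.8·tan 57.74° = 6.0208 m.
Summing the layer offsets gives 22.1641 m.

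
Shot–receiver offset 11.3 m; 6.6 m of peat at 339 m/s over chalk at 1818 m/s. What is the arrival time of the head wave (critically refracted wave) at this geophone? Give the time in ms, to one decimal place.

t = x/V₂ + 2h·√(V₂²−V₁²)/(V₁V₂).
√(V₂²−V₁²) = √(1818²−339²) = 1786.1 m/s; delay term = 2·6.6·1786.1/(339·1818) = 0.03826 s.
t = 11.3/1818 + 0.03826 = 0.04447 s.

44.5 ms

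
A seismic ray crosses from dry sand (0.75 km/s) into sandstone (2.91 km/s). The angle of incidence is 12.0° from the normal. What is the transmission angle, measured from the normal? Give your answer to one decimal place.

sin θ₁/V₁ = sin θ₂/V₂ ⇒ sin θ₂ = 2.91·sin 12.0°/0.75 = 2.91·0.2079/0.75 = 0.8067.
θ₂ = arcsin 0.8067 = 53.77° from the normal.

53.8°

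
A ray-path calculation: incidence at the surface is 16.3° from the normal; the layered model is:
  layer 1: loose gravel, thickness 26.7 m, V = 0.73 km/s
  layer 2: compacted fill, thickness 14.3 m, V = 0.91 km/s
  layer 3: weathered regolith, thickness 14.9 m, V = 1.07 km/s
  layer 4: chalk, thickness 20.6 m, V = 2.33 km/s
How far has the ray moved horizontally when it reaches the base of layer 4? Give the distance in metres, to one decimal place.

61.4 m

Ray parameter p = sin 16.3° / 0.73 km/s = 3.8447e-01 s/km.
Layer 1: θ = 16.30°; offset = 26.7·tan 16.30° = 7.808 m.
Layer 2: sin θ = p·0.91 = 0.3499 → θ = 20.48°; offset = 14.3·tan 20.48° = 5.341 m.
Layer 3: sin θ = p·1.07 = 0.4114 → θ = 24.29°; offset = 14.9·tan 24.29° = 6.725 m.
Layer 4: sin θ = p·2.33 = 0.8958 → θ = 63.61°; offset = 20.6·tan 63.61° = 41.525 m.
Σ offsets = 61.399 m.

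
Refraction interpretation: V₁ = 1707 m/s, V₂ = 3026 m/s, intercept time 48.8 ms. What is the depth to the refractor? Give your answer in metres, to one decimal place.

θ_c = arcsin(1707/3026) = 34.34°; cos θ_c = 0.8257.
tᵢ = 2h cos θ_c/V₁ ⇒ h = tᵢ·V₁/(2 cos θ_c) = 0.0488·1707/(2·0.8257) = 50.44 m.

50.4 m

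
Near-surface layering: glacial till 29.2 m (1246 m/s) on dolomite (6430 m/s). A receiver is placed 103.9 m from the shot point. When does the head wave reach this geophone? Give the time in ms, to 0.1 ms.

t = x/V₂ + 2h·√(V₂²−V₁²)/(V₁V₂).
√(V₂²−V₁²) = √(6430²−1246²) = 6308.1 m/s; delay term = 2·29.2·6308.1/(1246·6430) = 0.04598 s.
t = 103.9/6430 + 0.04598 = 0.06214 s.

62.1 ms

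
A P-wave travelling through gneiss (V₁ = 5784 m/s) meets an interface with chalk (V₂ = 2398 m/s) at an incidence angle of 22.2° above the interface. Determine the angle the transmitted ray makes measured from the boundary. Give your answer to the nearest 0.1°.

Angle from the normal: 90° − 22.2° = 67.8°.
sin θ₁/V₁ = sin θ₂/V₂ ⇒ sin θ₂ = 2398·sin 67.8°/5784 = 2398·0.9259/5784 = 0.3839.
θ₂ = arcsin 0.3839 = 22.57° from the normal.
From the interface: 90° − 22.57° = 67.43°.

67.4°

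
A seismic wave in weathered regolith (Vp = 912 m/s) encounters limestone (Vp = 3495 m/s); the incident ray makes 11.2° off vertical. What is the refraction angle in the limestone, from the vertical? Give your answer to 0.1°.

48.1°

sin θ₁/V₁ = sin θ₂/V₂ ⇒ sin θ₂ = 3495·sin 11.2°/912 = 3495·0.1942/912 = 0.7444.
θ₂ = arcsin 0.7444 = 48.10° from the normal.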